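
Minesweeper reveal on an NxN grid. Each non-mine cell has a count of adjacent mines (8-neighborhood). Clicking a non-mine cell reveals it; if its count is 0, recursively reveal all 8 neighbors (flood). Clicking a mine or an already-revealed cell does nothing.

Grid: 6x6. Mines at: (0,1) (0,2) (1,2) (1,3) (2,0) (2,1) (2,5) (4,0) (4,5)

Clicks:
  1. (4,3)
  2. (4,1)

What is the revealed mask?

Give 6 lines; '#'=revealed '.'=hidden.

Answer: ......
......
..###.
.####.
.####.
.####.

Derivation:
Click 1 (4,3) count=0: revealed 15 new [(2,2) (2,3) (2,4) (3,1) (3,2) (3,3) (3,4) (4,1) (4,2) (4,3) (4,4) (5,1) (5,2) (5,3) (5,4)] -> total=15
Click 2 (4,1) count=1: revealed 0 new [(none)] -> total=15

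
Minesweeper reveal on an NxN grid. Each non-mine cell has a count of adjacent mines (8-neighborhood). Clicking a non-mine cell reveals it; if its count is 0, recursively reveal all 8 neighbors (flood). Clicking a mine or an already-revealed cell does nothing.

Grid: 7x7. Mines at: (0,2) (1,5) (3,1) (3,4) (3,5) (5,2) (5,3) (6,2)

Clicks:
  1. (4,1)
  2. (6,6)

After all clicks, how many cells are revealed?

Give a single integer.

Click 1 (4,1) count=2: revealed 1 new [(4,1)] -> total=1
Click 2 (6,6) count=0: revealed 9 new [(4,4) (4,5) (4,6) (5,4) (5,5) (5,6) (6,4) (6,5) (6,6)] -> total=10

Answer: 10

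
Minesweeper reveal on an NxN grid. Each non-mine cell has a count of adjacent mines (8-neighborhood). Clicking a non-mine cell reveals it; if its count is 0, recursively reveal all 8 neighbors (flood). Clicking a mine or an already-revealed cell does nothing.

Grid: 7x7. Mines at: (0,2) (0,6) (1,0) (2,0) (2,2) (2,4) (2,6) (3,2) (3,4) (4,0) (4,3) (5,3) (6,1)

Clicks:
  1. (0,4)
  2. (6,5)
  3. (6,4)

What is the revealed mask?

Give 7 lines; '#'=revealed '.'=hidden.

Click 1 (0,4) count=0: revealed 6 new [(0,3) (0,4) (0,5) (1,3) (1,4) (1,5)] -> total=6
Click 2 (6,5) count=0: revealed 11 new [(3,5) (3,6) (4,4) (4,5) (4,6) (5,4) (5,5) (5,6) (6,4) (6,5) (6,6)] -> total=17
Click 3 (6,4) count=1: revealed 0 new [(none)] -> total=17

Answer: ...###.
...###.
.......
.....##
....###
....###
....###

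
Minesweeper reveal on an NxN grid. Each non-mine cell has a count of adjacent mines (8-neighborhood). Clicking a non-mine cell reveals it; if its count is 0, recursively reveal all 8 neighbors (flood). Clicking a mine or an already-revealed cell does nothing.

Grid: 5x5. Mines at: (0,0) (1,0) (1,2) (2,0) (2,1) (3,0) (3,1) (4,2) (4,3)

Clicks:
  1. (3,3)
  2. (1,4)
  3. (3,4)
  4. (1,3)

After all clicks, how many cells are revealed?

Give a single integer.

Click 1 (3,3) count=2: revealed 1 new [(3,3)] -> total=1
Click 2 (1,4) count=0: revealed 7 new [(0,3) (0,4) (1,3) (1,4) (2,3) (2,4) (3,4)] -> total=8
Click 3 (3,4) count=1: revealed 0 new [(none)] -> total=8
Click 4 (1,3) count=1: revealed 0 new [(none)] -> total=8

Answer: 8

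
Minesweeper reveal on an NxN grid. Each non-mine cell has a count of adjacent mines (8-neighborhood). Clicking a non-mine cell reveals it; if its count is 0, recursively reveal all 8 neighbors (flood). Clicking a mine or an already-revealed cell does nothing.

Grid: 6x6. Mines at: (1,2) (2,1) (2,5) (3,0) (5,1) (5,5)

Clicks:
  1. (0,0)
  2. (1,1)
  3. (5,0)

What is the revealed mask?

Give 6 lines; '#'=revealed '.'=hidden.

Answer: ##....
##....
......
......
......
#.....

Derivation:
Click 1 (0,0) count=0: revealed 4 new [(0,0) (0,1) (1,0) (1,1)] -> total=4
Click 2 (1,1) count=2: revealed 0 new [(none)] -> total=4
Click 3 (5,0) count=1: revealed 1 new [(5,0)] -> total=5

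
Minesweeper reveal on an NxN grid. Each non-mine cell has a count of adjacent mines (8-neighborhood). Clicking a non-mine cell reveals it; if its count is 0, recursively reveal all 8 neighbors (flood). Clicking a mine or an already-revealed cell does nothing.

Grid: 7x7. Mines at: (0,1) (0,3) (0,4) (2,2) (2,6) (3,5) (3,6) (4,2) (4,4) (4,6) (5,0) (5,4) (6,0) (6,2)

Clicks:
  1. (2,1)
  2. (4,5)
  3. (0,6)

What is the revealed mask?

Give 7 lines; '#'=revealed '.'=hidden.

Answer: .....##
.....##
.#.....
.......
.....#.
.......
.......

Derivation:
Click 1 (2,1) count=1: revealed 1 new [(2,1)] -> total=1
Click 2 (4,5) count=5: revealed 1 new [(4,5)] -> total=2
Click 3 (0,6) count=0: revealed 4 new [(0,5) (0,6) (1,5) (1,6)] -> total=6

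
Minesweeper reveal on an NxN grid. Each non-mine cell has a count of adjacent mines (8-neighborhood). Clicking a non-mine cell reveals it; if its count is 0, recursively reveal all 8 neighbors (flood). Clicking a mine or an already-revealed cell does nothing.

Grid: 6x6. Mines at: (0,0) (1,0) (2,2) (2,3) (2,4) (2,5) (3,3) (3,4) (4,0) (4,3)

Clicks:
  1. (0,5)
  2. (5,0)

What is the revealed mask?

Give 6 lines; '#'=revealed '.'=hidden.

Answer: .#####
.#####
......
......
......
#.....

Derivation:
Click 1 (0,5) count=0: revealed 10 new [(0,1) (0,2) (0,3) (0,4) (0,5) (1,1) (1,2) (1,3) (1,4) (1,5)] -> total=10
Click 2 (5,0) count=1: revealed 1 new [(5,0)] -> total=11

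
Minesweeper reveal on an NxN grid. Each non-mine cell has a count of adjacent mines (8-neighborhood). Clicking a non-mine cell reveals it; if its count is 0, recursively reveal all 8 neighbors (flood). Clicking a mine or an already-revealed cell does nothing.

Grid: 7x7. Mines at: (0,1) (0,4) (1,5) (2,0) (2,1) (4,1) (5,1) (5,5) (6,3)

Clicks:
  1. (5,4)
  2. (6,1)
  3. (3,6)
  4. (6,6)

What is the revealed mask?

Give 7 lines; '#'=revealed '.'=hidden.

Click 1 (5,4) count=2: revealed 1 new [(5,4)] -> total=1
Click 2 (6,1) count=1: revealed 1 new [(6,1)] -> total=2
Click 3 (3,6) count=0: revealed 20 new [(1,2) (1,3) (1,4) (2,2) (2,3) (2,4) (2,5) (2,6) (3,2) (3,3) (3,4) (3,5) (3,6) (4,2) (4,3) (4,4) (4,5) (4,6) (5,2) (5,3)] -> total=22
Click 4 (6,6) count=1: revealed 1 new [(6,6)] -> total=23

Answer: .......
..###..
..#####
..#####
..#####
..###..
.#....#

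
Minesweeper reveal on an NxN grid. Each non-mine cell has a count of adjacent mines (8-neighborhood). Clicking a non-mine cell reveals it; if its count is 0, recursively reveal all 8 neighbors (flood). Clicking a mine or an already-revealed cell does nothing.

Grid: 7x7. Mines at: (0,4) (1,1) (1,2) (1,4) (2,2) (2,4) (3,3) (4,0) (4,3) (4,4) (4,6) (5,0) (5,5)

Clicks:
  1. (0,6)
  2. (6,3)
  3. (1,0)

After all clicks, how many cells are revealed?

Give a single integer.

Answer: 17

Derivation:
Click 1 (0,6) count=0: revealed 8 new [(0,5) (0,6) (1,5) (1,6) (2,5) (2,6) (3,5) (3,6)] -> total=8
Click 2 (6,3) count=0: revealed 8 new [(5,1) (5,2) (5,3) (5,4) (6,1) (6,2) (6,3) (6,4)] -> total=16
Click 3 (1,0) count=1: revealed 1 new [(1,0)] -> total=17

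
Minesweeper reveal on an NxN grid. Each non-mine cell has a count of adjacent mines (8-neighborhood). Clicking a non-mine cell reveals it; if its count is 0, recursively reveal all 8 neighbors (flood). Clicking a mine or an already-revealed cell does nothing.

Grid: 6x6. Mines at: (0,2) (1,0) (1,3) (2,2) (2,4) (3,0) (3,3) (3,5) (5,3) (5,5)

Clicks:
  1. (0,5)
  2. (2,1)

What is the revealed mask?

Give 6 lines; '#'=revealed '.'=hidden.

Answer: ....##
....##
.#....
......
......
......

Derivation:
Click 1 (0,5) count=0: revealed 4 new [(0,4) (0,5) (1,4) (1,5)] -> total=4
Click 2 (2,1) count=3: revealed 1 new [(2,1)] -> total=5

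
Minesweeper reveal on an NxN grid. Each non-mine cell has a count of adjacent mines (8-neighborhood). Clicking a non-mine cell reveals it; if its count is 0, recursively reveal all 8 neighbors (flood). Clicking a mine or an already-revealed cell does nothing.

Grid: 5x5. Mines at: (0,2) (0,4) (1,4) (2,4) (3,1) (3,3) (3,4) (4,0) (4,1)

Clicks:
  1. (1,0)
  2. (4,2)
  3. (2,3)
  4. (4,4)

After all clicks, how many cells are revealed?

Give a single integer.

Click 1 (1,0) count=0: revealed 6 new [(0,0) (0,1) (1,0) (1,1) (2,0) (2,1)] -> total=6
Click 2 (4,2) count=3: revealed 1 new [(4,2)] -> total=7
Click 3 (2,3) count=4: revealed 1 new [(2,3)] -> total=8
Click 4 (4,4) count=2: revealed 1 new [(4,4)] -> total=9

Answer: 9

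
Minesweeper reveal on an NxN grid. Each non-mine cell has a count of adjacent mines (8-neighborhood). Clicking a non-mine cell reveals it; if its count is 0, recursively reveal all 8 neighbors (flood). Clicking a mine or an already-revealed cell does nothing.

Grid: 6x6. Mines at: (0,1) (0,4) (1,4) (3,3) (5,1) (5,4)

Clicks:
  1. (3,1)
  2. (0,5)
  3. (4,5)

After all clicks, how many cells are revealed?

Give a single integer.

Answer: 14

Derivation:
Click 1 (3,1) count=0: revealed 12 new [(1,0) (1,1) (1,2) (2,0) (2,1) (2,2) (3,0) (3,1) (3,2) (4,0) (4,1) (4,2)] -> total=12
Click 2 (0,5) count=2: revealed 1 new [(0,5)] -> total=13
Click 3 (4,5) count=1: revealed 1 new [(4,5)] -> total=14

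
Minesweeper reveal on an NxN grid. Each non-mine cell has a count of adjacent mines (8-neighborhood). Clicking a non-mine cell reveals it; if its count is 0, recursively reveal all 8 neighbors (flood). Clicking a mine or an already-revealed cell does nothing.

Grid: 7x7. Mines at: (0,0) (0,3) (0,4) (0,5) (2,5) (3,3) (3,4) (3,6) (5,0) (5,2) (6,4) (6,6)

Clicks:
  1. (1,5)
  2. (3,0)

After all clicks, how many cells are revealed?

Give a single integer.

Answer: 13

Derivation:
Click 1 (1,5) count=3: revealed 1 new [(1,5)] -> total=1
Click 2 (3,0) count=0: revealed 12 new [(1,0) (1,1) (1,2) (2,0) (2,1) (2,2) (3,0) (3,1) (3,2) (4,0) (4,1) (4,2)] -> total=13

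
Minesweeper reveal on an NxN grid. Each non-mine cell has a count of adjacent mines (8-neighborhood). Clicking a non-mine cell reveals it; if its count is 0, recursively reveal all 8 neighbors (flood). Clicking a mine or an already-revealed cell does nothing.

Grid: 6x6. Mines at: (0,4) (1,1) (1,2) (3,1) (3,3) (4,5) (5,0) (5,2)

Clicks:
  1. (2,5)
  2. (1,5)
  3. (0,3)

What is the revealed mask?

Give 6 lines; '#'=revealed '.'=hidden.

Click 1 (2,5) count=0: revealed 6 new [(1,4) (1,5) (2,4) (2,5) (3,4) (3,5)] -> total=6
Click 2 (1,5) count=1: revealed 0 new [(none)] -> total=6
Click 3 (0,3) count=2: revealed 1 new [(0,3)] -> total=7

Answer: ...#..
....##
....##
....##
......
......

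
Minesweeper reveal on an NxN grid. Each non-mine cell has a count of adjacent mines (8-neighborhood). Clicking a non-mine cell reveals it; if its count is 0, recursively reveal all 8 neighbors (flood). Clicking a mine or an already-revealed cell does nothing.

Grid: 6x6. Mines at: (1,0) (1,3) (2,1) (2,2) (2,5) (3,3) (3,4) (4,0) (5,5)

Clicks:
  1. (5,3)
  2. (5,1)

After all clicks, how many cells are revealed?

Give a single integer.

Click 1 (5,3) count=0: revealed 8 new [(4,1) (4,2) (4,3) (4,4) (5,1) (5,2) (5,3) (5,4)] -> total=8
Click 2 (5,1) count=1: revealed 0 new [(none)] -> total=8

Answer: 8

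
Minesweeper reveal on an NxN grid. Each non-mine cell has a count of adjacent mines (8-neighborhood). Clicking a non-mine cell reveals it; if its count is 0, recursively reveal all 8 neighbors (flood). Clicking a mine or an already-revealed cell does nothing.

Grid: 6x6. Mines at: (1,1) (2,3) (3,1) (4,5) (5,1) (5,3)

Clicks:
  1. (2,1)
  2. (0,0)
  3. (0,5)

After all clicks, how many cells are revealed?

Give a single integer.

Click 1 (2,1) count=2: revealed 1 new [(2,1)] -> total=1
Click 2 (0,0) count=1: revealed 1 new [(0,0)] -> total=2
Click 3 (0,5) count=0: revealed 12 new [(0,2) (0,3) (0,4) (0,5) (1,2) (1,3) (1,4) (1,5) (2,4) (2,5) (3,4) (3,5)] -> total=14

Answer: 14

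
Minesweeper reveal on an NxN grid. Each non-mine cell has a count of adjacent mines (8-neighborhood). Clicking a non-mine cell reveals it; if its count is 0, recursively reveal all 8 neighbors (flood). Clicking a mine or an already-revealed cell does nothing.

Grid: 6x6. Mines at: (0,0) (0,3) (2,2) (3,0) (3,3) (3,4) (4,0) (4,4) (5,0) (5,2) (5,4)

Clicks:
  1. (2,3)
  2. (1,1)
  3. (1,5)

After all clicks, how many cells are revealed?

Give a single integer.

Click 1 (2,3) count=3: revealed 1 new [(2,3)] -> total=1
Click 2 (1,1) count=2: revealed 1 new [(1,1)] -> total=2
Click 3 (1,5) count=0: revealed 6 new [(0,4) (0,5) (1,4) (1,5) (2,4) (2,5)] -> total=8

Answer: 8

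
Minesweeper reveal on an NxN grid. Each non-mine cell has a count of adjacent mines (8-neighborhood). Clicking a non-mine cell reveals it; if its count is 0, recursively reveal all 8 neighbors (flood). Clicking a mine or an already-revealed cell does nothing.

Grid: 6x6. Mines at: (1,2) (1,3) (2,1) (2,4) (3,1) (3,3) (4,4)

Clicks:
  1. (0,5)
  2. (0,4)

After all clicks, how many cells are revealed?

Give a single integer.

Answer: 4

Derivation:
Click 1 (0,5) count=0: revealed 4 new [(0,4) (0,5) (1,4) (1,5)] -> total=4
Click 2 (0,4) count=1: revealed 0 new [(none)] -> total=4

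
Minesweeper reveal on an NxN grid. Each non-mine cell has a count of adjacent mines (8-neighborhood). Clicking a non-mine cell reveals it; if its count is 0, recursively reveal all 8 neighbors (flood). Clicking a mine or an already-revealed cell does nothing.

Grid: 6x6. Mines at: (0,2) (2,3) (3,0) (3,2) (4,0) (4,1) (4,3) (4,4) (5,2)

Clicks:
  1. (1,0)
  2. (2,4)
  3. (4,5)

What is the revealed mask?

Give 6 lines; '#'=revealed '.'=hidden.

Answer: ##....
##....
##..#.
......
.....#
......

Derivation:
Click 1 (1,0) count=0: revealed 6 new [(0,0) (0,1) (1,0) (1,1) (2,0) (2,1)] -> total=6
Click 2 (2,4) count=1: revealed 1 new [(2,4)] -> total=7
Click 3 (4,5) count=1: revealed 1 new [(4,5)] -> total=8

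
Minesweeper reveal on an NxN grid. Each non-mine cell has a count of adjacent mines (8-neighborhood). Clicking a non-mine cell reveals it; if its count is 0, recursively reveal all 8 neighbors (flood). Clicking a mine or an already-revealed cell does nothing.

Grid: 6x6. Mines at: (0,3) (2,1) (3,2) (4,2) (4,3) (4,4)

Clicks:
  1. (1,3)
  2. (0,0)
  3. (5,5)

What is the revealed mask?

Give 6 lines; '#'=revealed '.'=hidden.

Answer: ###...
####..
......
......
......
.....#

Derivation:
Click 1 (1,3) count=1: revealed 1 new [(1,3)] -> total=1
Click 2 (0,0) count=0: revealed 6 new [(0,0) (0,1) (0,2) (1,0) (1,1) (1,2)] -> total=7
Click 3 (5,5) count=1: revealed 1 new [(5,5)] -> total=8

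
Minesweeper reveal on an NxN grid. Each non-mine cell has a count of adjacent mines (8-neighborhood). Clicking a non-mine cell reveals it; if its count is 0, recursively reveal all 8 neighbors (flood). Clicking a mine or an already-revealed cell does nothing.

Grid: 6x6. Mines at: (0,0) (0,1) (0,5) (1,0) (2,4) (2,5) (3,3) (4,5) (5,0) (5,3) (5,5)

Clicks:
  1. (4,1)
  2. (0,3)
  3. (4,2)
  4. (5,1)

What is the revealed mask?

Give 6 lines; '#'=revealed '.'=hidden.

Answer: ..###.
..###.
......
......
.##...
.#....

Derivation:
Click 1 (4,1) count=1: revealed 1 new [(4,1)] -> total=1
Click 2 (0,3) count=0: revealed 6 new [(0,2) (0,3) (0,4) (1,2) (1,3) (1,4)] -> total=7
Click 3 (4,2) count=2: revealed 1 new [(4,2)] -> total=8
Click 4 (5,1) count=1: revealed 1 new [(5,1)] -> total=9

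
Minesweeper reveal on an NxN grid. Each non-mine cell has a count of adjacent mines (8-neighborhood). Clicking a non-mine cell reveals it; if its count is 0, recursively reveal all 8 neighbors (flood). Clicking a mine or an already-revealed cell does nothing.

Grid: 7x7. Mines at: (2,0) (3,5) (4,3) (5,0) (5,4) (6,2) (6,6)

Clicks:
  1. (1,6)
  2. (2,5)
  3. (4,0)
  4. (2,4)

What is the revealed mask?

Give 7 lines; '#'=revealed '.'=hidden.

Answer: #######
#######
.######
.####..
#......
.......
.......

Derivation:
Click 1 (1,6) count=0: revealed 24 new [(0,0) (0,1) (0,2) (0,3) (0,4) (0,5) (0,6) (1,0) (1,1) (1,2) (1,3) (1,4) (1,5) (1,6) (2,1) (2,2) (2,3) (2,4) (2,5) (2,6) (3,1) (3,2) (3,3) (3,4)] -> total=24
Click 2 (2,5) count=1: revealed 0 new [(none)] -> total=24
Click 3 (4,0) count=1: revealed 1 new [(4,0)] -> total=25
Click 4 (2,4) count=1: revealed 0 new [(none)] -> total=25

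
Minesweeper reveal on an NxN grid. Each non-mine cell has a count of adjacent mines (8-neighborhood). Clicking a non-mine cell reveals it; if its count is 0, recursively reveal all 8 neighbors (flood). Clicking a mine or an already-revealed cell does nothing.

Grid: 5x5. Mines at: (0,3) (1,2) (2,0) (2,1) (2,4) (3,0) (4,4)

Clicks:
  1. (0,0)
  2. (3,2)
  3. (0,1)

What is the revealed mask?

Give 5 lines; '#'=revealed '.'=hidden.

Click 1 (0,0) count=0: revealed 4 new [(0,0) (0,1) (1,0) (1,1)] -> total=4
Click 2 (3,2) count=1: revealed 1 new [(3,2)] -> total=5
Click 3 (0,1) count=1: revealed 0 new [(none)] -> total=5

Answer: ##...
##...
.....
..#..
.....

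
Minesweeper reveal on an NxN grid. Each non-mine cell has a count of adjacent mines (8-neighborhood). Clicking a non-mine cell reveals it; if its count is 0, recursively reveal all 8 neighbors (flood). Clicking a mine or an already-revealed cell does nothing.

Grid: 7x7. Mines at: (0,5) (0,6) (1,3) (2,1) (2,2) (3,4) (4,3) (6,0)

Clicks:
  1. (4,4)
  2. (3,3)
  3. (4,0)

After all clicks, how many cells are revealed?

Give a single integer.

Answer: 11

Derivation:
Click 1 (4,4) count=2: revealed 1 new [(4,4)] -> total=1
Click 2 (3,3) count=3: revealed 1 new [(3,3)] -> total=2
Click 3 (4,0) count=0: revealed 9 new [(3,0) (3,1) (3,2) (4,0) (4,1) (4,2) (5,0) (5,1) (5,2)] -> total=11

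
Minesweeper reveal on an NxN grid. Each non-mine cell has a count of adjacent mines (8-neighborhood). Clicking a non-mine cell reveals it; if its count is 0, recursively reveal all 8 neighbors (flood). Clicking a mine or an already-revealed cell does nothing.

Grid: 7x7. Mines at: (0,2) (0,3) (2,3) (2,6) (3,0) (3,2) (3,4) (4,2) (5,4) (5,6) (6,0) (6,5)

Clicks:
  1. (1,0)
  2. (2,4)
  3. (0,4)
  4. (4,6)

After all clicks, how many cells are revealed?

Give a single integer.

Click 1 (1,0) count=0: revealed 6 new [(0,0) (0,1) (1,0) (1,1) (2,0) (2,1)] -> total=6
Click 2 (2,4) count=2: revealed 1 new [(2,4)] -> total=7
Click 3 (0,4) count=1: revealed 1 new [(0,4)] -> total=8
Click 4 (4,6) count=1: revealed 1 new [(4,6)] -> total=9

Answer: 9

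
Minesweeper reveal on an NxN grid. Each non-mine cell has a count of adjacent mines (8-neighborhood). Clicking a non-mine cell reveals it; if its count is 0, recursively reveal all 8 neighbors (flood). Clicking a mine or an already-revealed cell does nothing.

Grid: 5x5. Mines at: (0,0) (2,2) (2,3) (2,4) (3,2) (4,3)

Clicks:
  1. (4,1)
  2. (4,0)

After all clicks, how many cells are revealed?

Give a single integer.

Click 1 (4,1) count=1: revealed 1 new [(4,1)] -> total=1
Click 2 (4,0) count=0: revealed 7 new [(1,0) (1,1) (2,0) (2,1) (3,0) (3,1) (4,0)] -> total=8

Answer: 8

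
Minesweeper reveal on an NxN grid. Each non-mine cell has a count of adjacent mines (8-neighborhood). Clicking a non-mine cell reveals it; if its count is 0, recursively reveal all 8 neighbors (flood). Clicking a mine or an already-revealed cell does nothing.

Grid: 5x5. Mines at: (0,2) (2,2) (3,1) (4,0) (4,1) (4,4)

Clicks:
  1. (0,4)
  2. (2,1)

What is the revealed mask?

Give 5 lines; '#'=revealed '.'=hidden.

Click 1 (0,4) count=0: revealed 8 new [(0,3) (0,4) (1,3) (1,4) (2,3) (2,4) (3,3) (3,4)] -> total=8
Click 2 (2,1) count=2: revealed 1 new [(2,1)] -> total=9

Answer: ...##
...##
.#.##
...##
.....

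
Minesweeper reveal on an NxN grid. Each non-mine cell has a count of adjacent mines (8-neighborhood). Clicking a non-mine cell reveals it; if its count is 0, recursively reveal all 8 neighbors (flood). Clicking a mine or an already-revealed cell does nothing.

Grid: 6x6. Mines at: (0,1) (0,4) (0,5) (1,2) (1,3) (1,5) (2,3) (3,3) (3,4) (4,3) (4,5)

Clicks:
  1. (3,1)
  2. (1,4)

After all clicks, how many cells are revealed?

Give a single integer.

Click 1 (3,1) count=0: revealed 14 new [(1,0) (1,1) (2,0) (2,1) (2,2) (3,0) (3,1) (3,2) (4,0) (4,1) (4,2) (5,0) (5,1) (5,2)] -> total=14
Click 2 (1,4) count=5: revealed 1 new [(1,4)] -> total=15

Answer: 15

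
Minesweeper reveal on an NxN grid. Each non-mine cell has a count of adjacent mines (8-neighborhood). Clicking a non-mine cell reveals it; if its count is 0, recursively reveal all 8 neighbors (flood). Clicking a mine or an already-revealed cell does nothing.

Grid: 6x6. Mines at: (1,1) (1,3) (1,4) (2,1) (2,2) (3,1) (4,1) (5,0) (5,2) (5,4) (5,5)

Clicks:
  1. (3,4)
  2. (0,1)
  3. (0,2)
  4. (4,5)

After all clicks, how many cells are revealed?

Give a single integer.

Click 1 (3,4) count=0: revealed 9 new [(2,3) (2,4) (2,5) (3,3) (3,4) (3,5) (4,3) (4,4) (4,5)] -> total=9
Click 2 (0,1) count=1: revealed 1 new [(0,1)] -> total=10
Click 3 (0,2) count=2: revealed 1 new [(0,2)] -> total=11
Click 4 (4,5) count=2: revealed 0 new [(none)] -> total=11

Answer: 11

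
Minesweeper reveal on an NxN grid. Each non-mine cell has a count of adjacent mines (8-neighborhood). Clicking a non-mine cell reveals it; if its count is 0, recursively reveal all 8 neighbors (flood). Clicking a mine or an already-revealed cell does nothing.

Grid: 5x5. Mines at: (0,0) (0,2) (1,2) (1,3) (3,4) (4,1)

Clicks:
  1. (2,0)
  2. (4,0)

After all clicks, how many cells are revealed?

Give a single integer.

Answer: 7

Derivation:
Click 1 (2,0) count=0: revealed 6 new [(1,0) (1,1) (2,0) (2,1) (3,0) (3,1)] -> total=6
Click 2 (4,0) count=1: revealed 1 new [(4,0)] -> total=7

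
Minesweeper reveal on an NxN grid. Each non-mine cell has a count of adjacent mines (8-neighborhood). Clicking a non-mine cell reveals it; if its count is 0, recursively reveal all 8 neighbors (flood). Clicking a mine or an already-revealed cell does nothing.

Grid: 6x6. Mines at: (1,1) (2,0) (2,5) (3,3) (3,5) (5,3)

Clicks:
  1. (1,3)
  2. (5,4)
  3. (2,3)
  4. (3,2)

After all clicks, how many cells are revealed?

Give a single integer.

Answer: 13

Derivation:
Click 1 (1,3) count=0: revealed 11 new [(0,2) (0,3) (0,4) (0,5) (1,2) (1,3) (1,4) (1,5) (2,2) (2,3) (2,4)] -> total=11
Click 2 (5,4) count=1: revealed 1 new [(5,4)] -> total=12
Click 3 (2,3) count=1: revealed 0 new [(none)] -> total=12
Click 4 (3,2) count=1: revealed 1 new [(3,2)] -> total=13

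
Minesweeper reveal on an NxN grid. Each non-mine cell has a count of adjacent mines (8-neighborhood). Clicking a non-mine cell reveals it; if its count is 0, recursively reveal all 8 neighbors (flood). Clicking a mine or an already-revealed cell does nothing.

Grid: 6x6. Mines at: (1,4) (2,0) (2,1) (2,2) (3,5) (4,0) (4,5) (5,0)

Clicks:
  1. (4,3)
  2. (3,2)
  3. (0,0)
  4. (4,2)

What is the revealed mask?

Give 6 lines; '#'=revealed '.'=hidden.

Answer: ####..
####..
......
.####.
.####.
.####.

Derivation:
Click 1 (4,3) count=0: revealed 12 new [(3,1) (3,2) (3,3) (3,4) (4,1) (4,2) (4,3) (4,4) (5,1) (5,2) (5,3) (5,4)] -> total=12
Click 2 (3,2) count=2: revealed 0 new [(none)] -> total=12
Click 3 (0,0) count=0: revealed 8 new [(0,0) (0,1) (0,2) (0,3) (1,0) (1,1) (1,2) (1,3)] -> total=20
Click 4 (4,2) count=0: revealed 0 new [(none)] -> total=20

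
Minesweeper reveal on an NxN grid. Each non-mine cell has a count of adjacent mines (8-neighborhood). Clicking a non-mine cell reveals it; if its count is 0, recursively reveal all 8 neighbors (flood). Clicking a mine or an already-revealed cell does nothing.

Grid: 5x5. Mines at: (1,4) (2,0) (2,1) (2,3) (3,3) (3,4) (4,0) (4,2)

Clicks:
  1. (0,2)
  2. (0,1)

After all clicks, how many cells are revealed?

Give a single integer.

Click 1 (0,2) count=0: revealed 8 new [(0,0) (0,1) (0,2) (0,3) (1,0) (1,1) (1,2) (1,3)] -> total=8
Click 2 (0,1) count=0: revealed 0 new [(none)] -> total=8

Answer: 8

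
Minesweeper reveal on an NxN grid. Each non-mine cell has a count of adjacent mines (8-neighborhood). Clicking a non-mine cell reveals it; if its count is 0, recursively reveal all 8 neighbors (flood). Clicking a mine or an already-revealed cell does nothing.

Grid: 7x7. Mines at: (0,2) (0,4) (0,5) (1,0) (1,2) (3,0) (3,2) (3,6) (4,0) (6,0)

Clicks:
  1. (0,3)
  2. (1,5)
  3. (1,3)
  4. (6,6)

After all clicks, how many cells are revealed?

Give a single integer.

Answer: 28

Derivation:
Click 1 (0,3) count=3: revealed 1 new [(0,3)] -> total=1
Click 2 (1,5) count=2: revealed 1 new [(1,5)] -> total=2
Click 3 (1,3) count=3: revealed 1 new [(1,3)] -> total=3
Click 4 (6,6) count=0: revealed 25 new [(1,4) (2,3) (2,4) (2,5) (3,3) (3,4) (3,5) (4,1) (4,2) (4,3) (4,4) (4,5) (4,6) (5,1) (5,2) (5,3) (5,4) (5,5) (5,6) (6,1) (6,2) (6,3) (6,4) (6,5) (6,6)] -> total=28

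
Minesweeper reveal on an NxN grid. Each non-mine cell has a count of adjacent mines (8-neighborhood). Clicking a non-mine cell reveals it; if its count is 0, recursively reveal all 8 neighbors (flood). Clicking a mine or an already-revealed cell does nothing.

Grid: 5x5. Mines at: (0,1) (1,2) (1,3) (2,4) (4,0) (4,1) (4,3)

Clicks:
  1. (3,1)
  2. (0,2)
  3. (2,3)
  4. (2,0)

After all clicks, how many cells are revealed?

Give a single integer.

Click 1 (3,1) count=2: revealed 1 new [(3,1)] -> total=1
Click 2 (0,2) count=3: revealed 1 new [(0,2)] -> total=2
Click 3 (2,3) count=3: revealed 1 new [(2,3)] -> total=3
Click 4 (2,0) count=0: revealed 5 new [(1,0) (1,1) (2,0) (2,1) (3,0)] -> total=8

Answer: 8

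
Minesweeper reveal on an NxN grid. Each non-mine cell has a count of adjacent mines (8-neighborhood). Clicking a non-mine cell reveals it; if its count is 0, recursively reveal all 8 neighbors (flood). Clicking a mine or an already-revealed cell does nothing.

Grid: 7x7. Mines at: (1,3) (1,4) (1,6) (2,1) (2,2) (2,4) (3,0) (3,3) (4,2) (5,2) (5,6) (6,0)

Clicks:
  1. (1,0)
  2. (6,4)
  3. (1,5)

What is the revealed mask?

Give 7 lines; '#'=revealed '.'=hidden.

Click 1 (1,0) count=1: revealed 1 new [(1,0)] -> total=1
Click 2 (6,4) count=0: revealed 9 new [(4,3) (4,4) (4,5) (5,3) (5,4) (5,5) (6,3) (6,4) (6,5)] -> total=10
Click 3 (1,5) count=3: revealed 1 new [(1,5)] -> total=11

Answer: .......
#....#.
.......
.......
...###.
...###.
...###.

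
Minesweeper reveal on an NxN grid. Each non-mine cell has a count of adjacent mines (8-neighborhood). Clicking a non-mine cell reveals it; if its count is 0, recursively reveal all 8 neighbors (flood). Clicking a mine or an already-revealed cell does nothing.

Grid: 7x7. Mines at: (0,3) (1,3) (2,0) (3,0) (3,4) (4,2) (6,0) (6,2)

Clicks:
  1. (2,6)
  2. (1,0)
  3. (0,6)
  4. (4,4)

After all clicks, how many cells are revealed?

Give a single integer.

Click 1 (2,6) count=0: revealed 23 new [(0,4) (0,5) (0,6) (1,4) (1,5) (1,6) (2,4) (2,5) (2,6) (3,5) (3,6) (4,3) (4,4) (4,5) (4,6) (5,3) (5,4) (5,5) (5,6) (6,3) (6,4) (6,5) (6,6)] -> total=23
Click 2 (1,0) count=1: revealed 1 new [(1,0)] -> total=24
Click 3 (0,6) count=0: revealed 0 new [(none)] -> total=24
Click 4 (4,4) count=1: revealed 0 new [(none)] -> total=24

Answer: 24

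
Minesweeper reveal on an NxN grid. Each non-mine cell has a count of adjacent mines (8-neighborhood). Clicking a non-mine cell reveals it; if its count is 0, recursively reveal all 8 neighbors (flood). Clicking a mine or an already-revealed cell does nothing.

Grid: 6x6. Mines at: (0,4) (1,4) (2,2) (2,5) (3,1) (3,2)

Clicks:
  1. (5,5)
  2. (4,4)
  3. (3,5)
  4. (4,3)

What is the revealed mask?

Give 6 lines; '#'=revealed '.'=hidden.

Answer: ......
......
......
...###
######
######

Derivation:
Click 1 (5,5) count=0: revealed 15 new [(3,3) (3,4) (3,5) (4,0) (4,1) (4,2) (4,3) (4,4) (4,5) (5,0) (5,1) (5,2) (5,3) (5,4) (5,5)] -> total=15
Click 2 (4,4) count=0: revealed 0 new [(none)] -> total=15
Click 3 (3,5) count=1: revealed 0 new [(none)] -> total=15
Click 4 (4,3) count=1: revealed 0 new [(none)] -> total=15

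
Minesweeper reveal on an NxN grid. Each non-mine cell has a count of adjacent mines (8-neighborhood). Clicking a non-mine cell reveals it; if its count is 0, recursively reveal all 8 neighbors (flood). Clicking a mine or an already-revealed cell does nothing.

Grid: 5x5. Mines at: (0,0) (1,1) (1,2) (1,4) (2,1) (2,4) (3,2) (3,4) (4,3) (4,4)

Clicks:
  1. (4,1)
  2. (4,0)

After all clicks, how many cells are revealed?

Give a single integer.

Click 1 (4,1) count=1: revealed 1 new [(4,1)] -> total=1
Click 2 (4,0) count=0: revealed 3 new [(3,0) (3,1) (4,0)] -> total=4

Answer: 4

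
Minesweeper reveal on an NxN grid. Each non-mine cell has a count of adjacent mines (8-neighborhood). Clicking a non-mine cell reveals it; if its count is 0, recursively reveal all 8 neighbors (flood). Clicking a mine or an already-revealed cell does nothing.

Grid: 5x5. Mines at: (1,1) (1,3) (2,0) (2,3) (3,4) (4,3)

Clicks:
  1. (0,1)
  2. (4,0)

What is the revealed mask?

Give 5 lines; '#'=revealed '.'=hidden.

Answer: .#...
.....
.....
###..
###..

Derivation:
Click 1 (0,1) count=1: revealed 1 new [(0,1)] -> total=1
Click 2 (4,0) count=0: revealed 6 new [(3,0) (3,1) (3,2) (4,0) (4,1) (4,2)] -> total=7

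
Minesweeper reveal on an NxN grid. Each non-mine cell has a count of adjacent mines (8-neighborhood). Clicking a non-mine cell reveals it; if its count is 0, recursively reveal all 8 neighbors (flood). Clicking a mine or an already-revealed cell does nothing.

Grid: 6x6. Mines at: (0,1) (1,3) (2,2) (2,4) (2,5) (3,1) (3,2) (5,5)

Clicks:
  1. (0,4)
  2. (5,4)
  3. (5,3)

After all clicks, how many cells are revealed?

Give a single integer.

Click 1 (0,4) count=1: revealed 1 new [(0,4)] -> total=1
Click 2 (5,4) count=1: revealed 1 new [(5,4)] -> total=2
Click 3 (5,3) count=0: revealed 9 new [(4,0) (4,1) (4,2) (4,3) (4,4) (5,0) (5,1) (5,2) (5,3)] -> total=11

Answer: 11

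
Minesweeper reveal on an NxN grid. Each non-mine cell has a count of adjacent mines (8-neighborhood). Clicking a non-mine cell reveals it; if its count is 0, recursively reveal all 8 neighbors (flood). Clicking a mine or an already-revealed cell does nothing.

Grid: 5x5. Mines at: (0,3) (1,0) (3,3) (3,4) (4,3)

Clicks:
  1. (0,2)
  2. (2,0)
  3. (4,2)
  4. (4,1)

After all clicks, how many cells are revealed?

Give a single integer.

Click 1 (0,2) count=1: revealed 1 new [(0,2)] -> total=1
Click 2 (2,0) count=1: revealed 1 new [(2,0)] -> total=2
Click 3 (4,2) count=2: revealed 1 new [(4,2)] -> total=3
Click 4 (4,1) count=0: revealed 7 new [(2,1) (2,2) (3,0) (3,1) (3,2) (4,0) (4,1)] -> total=10

Answer: 10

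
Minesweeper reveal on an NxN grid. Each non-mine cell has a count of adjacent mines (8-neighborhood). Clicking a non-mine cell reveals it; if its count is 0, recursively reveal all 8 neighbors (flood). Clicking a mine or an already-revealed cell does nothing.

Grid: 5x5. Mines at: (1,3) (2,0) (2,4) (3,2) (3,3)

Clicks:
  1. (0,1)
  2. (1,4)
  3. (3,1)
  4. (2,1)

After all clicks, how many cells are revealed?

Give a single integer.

Answer: 9

Derivation:
Click 1 (0,1) count=0: revealed 6 new [(0,0) (0,1) (0,2) (1,0) (1,1) (1,2)] -> total=6
Click 2 (1,4) count=2: revealed 1 new [(1,4)] -> total=7
Click 3 (3,1) count=2: revealed 1 new [(3,1)] -> total=8
Click 4 (2,1) count=2: revealed 1 new [(2,1)] -> total=9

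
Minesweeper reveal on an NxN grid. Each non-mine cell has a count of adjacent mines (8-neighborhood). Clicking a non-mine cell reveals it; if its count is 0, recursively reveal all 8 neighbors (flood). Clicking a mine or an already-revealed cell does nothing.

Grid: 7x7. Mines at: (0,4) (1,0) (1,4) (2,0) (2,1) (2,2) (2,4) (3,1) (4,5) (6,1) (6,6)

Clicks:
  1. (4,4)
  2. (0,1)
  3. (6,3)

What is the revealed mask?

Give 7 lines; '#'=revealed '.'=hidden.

Click 1 (4,4) count=1: revealed 1 new [(4,4)] -> total=1
Click 2 (0,1) count=1: revealed 1 new [(0,1)] -> total=2
Click 3 (6,3) count=0: revealed 13 new [(3,2) (3,3) (3,4) (4,2) (4,3) (5,2) (5,3) (5,4) (5,5) (6,2) (6,3) (6,4) (6,5)] -> total=15

Answer: .#.....
.......
.......
..###..
..###..
..####.
..####.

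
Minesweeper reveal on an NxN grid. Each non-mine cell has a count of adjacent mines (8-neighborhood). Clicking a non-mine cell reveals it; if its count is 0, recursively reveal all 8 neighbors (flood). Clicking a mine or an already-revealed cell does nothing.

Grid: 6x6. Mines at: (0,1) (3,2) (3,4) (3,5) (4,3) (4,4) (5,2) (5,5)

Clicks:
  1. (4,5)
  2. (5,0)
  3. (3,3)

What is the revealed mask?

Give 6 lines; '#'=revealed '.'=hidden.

Answer: ......
##....
##....
##.#..
##...#
##....

Derivation:
Click 1 (4,5) count=4: revealed 1 new [(4,5)] -> total=1
Click 2 (5,0) count=0: revealed 10 new [(1,0) (1,1) (2,0) (2,1) (3,0) (3,1) (4,0) (4,1) (5,0) (5,1)] -> total=11
Click 3 (3,3) count=4: revealed 1 new [(3,3)] -> total=12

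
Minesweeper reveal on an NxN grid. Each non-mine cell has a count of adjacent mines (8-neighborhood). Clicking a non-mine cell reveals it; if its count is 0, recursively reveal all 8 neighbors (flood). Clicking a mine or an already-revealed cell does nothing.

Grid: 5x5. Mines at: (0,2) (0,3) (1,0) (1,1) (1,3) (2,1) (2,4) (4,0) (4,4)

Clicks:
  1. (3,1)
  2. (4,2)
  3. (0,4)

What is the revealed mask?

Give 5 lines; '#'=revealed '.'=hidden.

Answer: ....#
.....
.....
.###.
.###.

Derivation:
Click 1 (3,1) count=2: revealed 1 new [(3,1)] -> total=1
Click 2 (4,2) count=0: revealed 5 new [(3,2) (3,3) (4,1) (4,2) (4,3)] -> total=6
Click 3 (0,4) count=2: revealed 1 new [(0,4)] -> total=7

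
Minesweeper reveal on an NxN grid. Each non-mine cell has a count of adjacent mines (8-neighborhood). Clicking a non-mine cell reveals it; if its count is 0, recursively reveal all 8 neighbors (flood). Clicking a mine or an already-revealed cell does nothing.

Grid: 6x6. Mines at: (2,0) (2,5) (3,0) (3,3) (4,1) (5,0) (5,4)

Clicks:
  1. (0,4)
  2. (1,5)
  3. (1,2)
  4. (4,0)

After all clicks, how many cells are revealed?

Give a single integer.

Click 1 (0,4) count=0: revealed 16 new [(0,0) (0,1) (0,2) (0,3) (0,4) (0,5) (1,0) (1,1) (1,2) (1,3) (1,4) (1,5) (2,1) (2,2) (2,3) (2,4)] -> total=16
Click 2 (1,5) count=1: revealed 0 new [(none)] -> total=16
Click 3 (1,2) count=0: revealed 0 new [(none)] -> total=16
Click 4 (4,0) count=3: revealed 1 new [(4,0)] -> total=17

Answer: 17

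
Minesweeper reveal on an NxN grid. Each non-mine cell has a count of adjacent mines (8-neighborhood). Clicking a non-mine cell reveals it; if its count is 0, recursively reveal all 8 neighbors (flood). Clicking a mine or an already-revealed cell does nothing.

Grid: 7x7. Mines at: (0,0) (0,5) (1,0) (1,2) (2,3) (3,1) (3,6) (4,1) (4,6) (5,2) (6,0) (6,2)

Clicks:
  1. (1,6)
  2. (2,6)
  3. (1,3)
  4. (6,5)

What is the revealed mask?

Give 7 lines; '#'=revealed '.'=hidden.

Answer: .......
...#..#
......#
...###.
...###.
...####
...####

Derivation:
Click 1 (1,6) count=1: revealed 1 new [(1,6)] -> total=1
Click 2 (2,6) count=1: revealed 1 new [(2,6)] -> total=2
Click 3 (1,3) count=2: revealed 1 new [(1,3)] -> total=3
Click 4 (6,5) count=0: revealed 14 new [(3,3) (3,4) (3,5) (4,3) (4,4) (4,5) (5,3) (5,4) (5,5) (5,6) (6,3) (6,4) (6,5) (6,6)] -> total=17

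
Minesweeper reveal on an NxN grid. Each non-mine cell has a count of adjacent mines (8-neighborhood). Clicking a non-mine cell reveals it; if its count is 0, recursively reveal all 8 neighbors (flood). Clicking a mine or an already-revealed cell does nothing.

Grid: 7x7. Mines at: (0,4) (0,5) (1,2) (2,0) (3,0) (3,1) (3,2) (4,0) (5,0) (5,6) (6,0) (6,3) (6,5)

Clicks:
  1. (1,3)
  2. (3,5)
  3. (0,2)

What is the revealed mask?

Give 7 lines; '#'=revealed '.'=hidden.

Answer: ..#....
...####
...####
...####
...####
...###.
.......

Derivation:
Click 1 (1,3) count=2: revealed 1 new [(1,3)] -> total=1
Click 2 (3,5) count=0: revealed 18 new [(1,4) (1,5) (1,6) (2,3) (2,4) (2,5) (2,6) (3,3) (3,4) (3,5) (3,6) (4,3) (4,4) (4,5) (4,6) (5,3) (5,4) (5,5)] -> total=19
Click 3 (0,2) count=1: revealed 1 new [(0,2)] -> total=20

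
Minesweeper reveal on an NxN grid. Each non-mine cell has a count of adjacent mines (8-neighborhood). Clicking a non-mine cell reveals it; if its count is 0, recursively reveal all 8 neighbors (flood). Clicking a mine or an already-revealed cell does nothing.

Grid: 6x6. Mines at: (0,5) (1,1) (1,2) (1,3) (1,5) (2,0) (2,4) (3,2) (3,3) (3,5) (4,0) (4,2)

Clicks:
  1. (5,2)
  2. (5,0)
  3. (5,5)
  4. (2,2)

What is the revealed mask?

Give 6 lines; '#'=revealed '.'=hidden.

Answer: ......
......
..#...
......
...###
#.####

Derivation:
Click 1 (5,2) count=1: revealed 1 new [(5,2)] -> total=1
Click 2 (5,0) count=1: revealed 1 new [(5,0)] -> total=2
Click 3 (5,5) count=0: revealed 6 new [(4,3) (4,4) (4,5) (5,3) (5,4) (5,5)] -> total=8
Click 4 (2,2) count=5: revealed 1 new [(2,2)] -> total=9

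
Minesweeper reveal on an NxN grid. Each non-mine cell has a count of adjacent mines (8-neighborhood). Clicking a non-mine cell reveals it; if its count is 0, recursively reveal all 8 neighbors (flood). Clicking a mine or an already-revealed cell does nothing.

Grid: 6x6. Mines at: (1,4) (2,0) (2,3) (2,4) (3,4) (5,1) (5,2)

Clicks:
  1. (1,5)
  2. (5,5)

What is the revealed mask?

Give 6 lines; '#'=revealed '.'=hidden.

Answer: ......
.....#
......
......
...###
...###

Derivation:
Click 1 (1,5) count=2: revealed 1 new [(1,5)] -> total=1
Click 2 (5,5) count=0: revealed 6 new [(4,3) (4,4) (4,5) (5,3) (5,4) (5,5)] -> total=7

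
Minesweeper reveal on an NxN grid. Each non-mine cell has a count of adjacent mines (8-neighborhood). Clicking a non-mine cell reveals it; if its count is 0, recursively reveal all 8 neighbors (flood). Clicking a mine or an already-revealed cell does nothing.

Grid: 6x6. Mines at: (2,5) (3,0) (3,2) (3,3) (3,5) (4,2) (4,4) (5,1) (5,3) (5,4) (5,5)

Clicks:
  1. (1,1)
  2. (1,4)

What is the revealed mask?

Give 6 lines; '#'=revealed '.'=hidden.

Click 1 (1,1) count=0: revealed 17 new [(0,0) (0,1) (0,2) (0,3) (0,4) (0,5) (1,0) (1,1) (1,2) (1,3) (1,4) (1,5) (2,0) (2,1) (2,2) (2,3) (2,4)] -> total=17
Click 2 (1,4) count=1: revealed 0 new [(none)] -> total=17

Answer: ######
######
#####.
......
......
......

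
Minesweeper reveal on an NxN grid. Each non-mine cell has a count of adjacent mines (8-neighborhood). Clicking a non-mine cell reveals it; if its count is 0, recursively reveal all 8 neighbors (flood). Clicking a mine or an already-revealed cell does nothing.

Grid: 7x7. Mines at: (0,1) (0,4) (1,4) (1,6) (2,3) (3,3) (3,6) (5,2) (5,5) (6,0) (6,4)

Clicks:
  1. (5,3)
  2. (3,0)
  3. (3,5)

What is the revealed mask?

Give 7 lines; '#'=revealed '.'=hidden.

Click 1 (5,3) count=2: revealed 1 new [(5,3)] -> total=1
Click 2 (3,0) count=0: revealed 14 new [(1,0) (1,1) (1,2) (2,0) (2,1) (2,2) (3,0) (3,1) (3,2) (4,0) (4,1) (4,2) (5,0) (5,1)] -> total=15
Click 3 (3,5) count=1: revealed 1 new [(3,5)] -> total=16

Answer: .......
###....
###....
###..#.
###....
##.#...
.......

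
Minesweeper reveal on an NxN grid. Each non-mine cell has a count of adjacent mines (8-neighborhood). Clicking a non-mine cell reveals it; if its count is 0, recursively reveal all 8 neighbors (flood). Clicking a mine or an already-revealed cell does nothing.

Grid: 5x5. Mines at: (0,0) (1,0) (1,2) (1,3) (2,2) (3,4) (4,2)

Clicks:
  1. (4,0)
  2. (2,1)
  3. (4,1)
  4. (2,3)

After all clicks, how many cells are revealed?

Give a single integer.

Answer: 7

Derivation:
Click 1 (4,0) count=0: revealed 6 new [(2,0) (2,1) (3,0) (3,1) (4,0) (4,1)] -> total=6
Click 2 (2,1) count=3: revealed 0 new [(none)] -> total=6
Click 3 (4,1) count=1: revealed 0 new [(none)] -> total=6
Click 4 (2,3) count=4: revealed 1 new [(2,3)] -> total=7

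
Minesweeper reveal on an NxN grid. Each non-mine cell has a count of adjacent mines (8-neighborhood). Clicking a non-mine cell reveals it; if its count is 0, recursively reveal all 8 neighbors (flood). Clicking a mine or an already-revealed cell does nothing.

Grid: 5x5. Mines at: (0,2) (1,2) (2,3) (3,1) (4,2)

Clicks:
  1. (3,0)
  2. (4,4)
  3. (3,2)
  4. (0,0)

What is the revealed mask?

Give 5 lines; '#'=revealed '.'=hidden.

Click 1 (3,0) count=1: revealed 1 new [(3,0)] -> total=1
Click 2 (4,4) count=0: revealed 4 new [(3,3) (3,4) (4,3) (4,4)] -> total=5
Click 3 (3,2) count=3: revealed 1 new [(3,2)] -> total=6
Click 4 (0,0) count=0: revealed 6 new [(0,0) (0,1) (1,0) (1,1) (2,0) (2,1)] -> total=12

Answer: ##...
##...
##...
#.###
...##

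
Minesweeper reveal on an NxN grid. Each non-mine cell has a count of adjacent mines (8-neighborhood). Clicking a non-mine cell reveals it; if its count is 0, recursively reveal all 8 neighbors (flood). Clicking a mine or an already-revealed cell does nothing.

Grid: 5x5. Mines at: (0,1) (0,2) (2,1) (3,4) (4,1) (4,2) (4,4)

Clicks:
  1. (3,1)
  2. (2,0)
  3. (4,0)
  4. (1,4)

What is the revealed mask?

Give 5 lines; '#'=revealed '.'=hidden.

Answer: ...##
...##
#..##
.#...
#....

Derivation:
Click 1 (3,1) count=3: revealed 1 new [(3,1)] -> total=1
Click 2 (2,0) count=1: revealed 1 new [(2,0)] -> total=2
Click 3 (4,0) count=1: revealed 1 new [(4,0)] -> total=3
Click 4 (1,4) count=0: revealed 6 new [(0,3) (0,4) (1,3) (1,4) (2,3) (2,4)] -> total=9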